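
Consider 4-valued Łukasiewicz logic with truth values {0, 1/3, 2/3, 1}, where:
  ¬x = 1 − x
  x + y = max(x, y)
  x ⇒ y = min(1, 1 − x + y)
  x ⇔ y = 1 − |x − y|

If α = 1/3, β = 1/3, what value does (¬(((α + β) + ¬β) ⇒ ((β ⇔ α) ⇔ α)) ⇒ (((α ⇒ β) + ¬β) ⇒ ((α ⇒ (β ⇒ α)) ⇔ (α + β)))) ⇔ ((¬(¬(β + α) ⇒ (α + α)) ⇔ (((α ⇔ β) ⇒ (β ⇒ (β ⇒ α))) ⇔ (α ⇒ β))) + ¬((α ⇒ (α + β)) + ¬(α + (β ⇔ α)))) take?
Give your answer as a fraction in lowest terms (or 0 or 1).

1/3

α + β = 1/3 + 1/3 = 1/3
¬β = ¬1/3 = 2/3
(α + β) + ¬β = 1/3 + 2/3 = 2/3
β ⇔ α = 1/3 ⇔ 1/3 = 1
(β ⇔ α) ⇔ α = 1 ⇔ 1/3 = 1/3
((α + β) + ¬β) ⇒ ((β ⇔ α) ⇔ α) = 2/3 ⇒ 1/3 = 2/3
¬(((α + β) + ¬β) ⇒ ((β ⇔ α) ⇔ α)) = ¬2/3 = 1/3
α ⇒ β = 1/3 ⇒ 1/3 = 1
¬β = ¬1/3 = 2/3
(α ⇒ β) + ¬β = 1 + 2/3 = 1
β ⇒ α = 1/3 ⇒ 1/3 = 1
α ⇒ (β ⇒ α) = 1/3 ⇒ 1 = 1
α + β = 1/3 + 1/3 = 1/3
(α ⇒ (β ⇒ α)) ⇔ (α + β) = 1 ⇔ 1/3 = 1/3
((α ⇒ β) + ¬β) ⇒ ((α ⇒ (β ⇒ α)) ⇔ (α + β)) = 1 ⇒ 1/3 = 1/3
¬(((α + β) + ¬β) ⇒ ((β ⇔ α) ⇔ α)) ⇒ (((α ⇒ β) + ¬β) ⇒ ((α ⇒ (β ⇒ α)) ⇔ (α + β))) = 1/3 ⇒ 1/3 = 1
β + α = 1/3 + 1/3 = 1/3
¬(β + α) = ¬1/3 = 2/3
α + α = 1/3 + 1/3 = 1/3
¬(β + α) ⇒ (α + α) = 2/3 ⇒ 1/3 = 2/3
¬(¬(β + α) ⇒ (α + α)) = ¬2/3 = 1/3
α ⇔ β = 1/3 ⇔ 1/3 = 1
β ⇒ α = 1/3 ⇒ 1/3 = 1
β ⇒ (β ⇒ α) = 1/3 ⇒ 1 = 1
(α ⇔ β) ⇒ (β ⇒ (β ⇒ α)) = 1 ⇒ 1 = 1
α ⇒ β = 1/3 ⇒ 1/3 = 1
((α ⇔ β) ⇒ (β ⇒ (β ⇒ α))) ⇔ (α ⇒ β) = 1 ⇔ 1 = 1
¬(¬(β + α) ⇒ (α + α)) ⇔ (((α ⇔ β) ⇒ (β ⇒ (β ⇒ α))) ⇔ (α ⇒ β)) = 1/3 ⇔ 1 = 1/3
α + β = 1/3 + 1/3 = 1/3
α ⇒ (α + β) = 1/3 ⇒ 1/3 = 1
β ⇔ α = 1/3 ⇔ 1/3 = 1
α + (β ⇔ α) = 1/3 + 1 = 1
¬(α + (β ⇔ α)) = ¬1 = 0
(α ⇒ (α + β)) + ¬(α + (β ⇔ α)) = 1 + 0 = 1
¬((α ⇒ (α + β)) + ¬(α + (β ⇔ α))) = ¬1 = 0
(¬(¬(β + α) ⇒ (α + α)) ⇔ (((α ⇔ β) ⇒ (β ⇒ (β ⇒ α))) ⇔ (α ⇒ β))) + ¬((α ⇒ (α + β)) + ¬(α + (β ⇔ α))) = 1/3 + 0 = 1/3
(¬(((α + β) + ¬β) ⇒ ((β ⇔ α) ⇔ α)) ⇒ (((α ⇒ β) + ¬β) ⇒ ((α ⇒ (β ⇒ α)) ⇔ (α + β)))) ⇔ ((¬(¬(β + α) ⇒ (α + α)) ⇔ (((α ⇔ β) ⇒ (β ⇒ (β ⇒ α))) ⇔ (α ⇒ β))) + ¬((α ⇒ (α + β)) + ¬(α + (β ⇔ α)))) = 1 ⇔ 1/3 = 1/3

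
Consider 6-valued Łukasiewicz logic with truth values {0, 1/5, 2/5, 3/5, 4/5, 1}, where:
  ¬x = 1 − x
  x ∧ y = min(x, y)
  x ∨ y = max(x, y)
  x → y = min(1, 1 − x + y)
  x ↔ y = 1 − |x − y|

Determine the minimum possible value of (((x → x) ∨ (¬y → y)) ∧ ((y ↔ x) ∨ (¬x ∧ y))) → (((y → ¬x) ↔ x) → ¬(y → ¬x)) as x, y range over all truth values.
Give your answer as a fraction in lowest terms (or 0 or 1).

Take x = 3/5, y = 3/5:
x → x = 3/5 → 3/5 = 1
¬y = ¬3/5 = 2/5
¬y → y = 2/5 → 3/5 = 1
(x → x) ∨ (¬y → y) = 1 ∨ 1 = 1
y ↔ x = 3/5 ↔ 3/5 = 1
¬x = ¬3/5 = 2/5
¬x ∧ y = 2/5 ∧ 3/5 = 2/5
(y ↔ x) ∨ (¬x ∧ y) = 1 ∨ 2/5 = 1
((x → x) ∨ (¬y → y)) ∧ ((y ↔ x) ∨ (¬x ∧ y)) = 1 ∧ 1 = 1
¬x = ¬3/5 = 2/5
y → ¬x = 3/5 → 2/5 = 4/5
(y → ¬x) ↔ x = 4/5 ↔ 3/5 = 4/5
¬x = ¬3/5 = 2/5
y → ¬x = 3/5 → 2/5 = 4/5
¬(y → ¬x) = ¬4/5 = 1/5
((y → ¬x) ↔ x) → ¬(y → ¬x) = 4/5 → 1/5 = 2/5
(((x → x) ∨ (¬y → y)) ∧ ((y ↔ x) ∨ (¬x ∧ y))) → (((y → ¬x) ↔ x) → ¬(y → ¬x)) = 1 → 2/5 = 2/5
No assignment yields a value below 2/5, so this is the minimum.

2/5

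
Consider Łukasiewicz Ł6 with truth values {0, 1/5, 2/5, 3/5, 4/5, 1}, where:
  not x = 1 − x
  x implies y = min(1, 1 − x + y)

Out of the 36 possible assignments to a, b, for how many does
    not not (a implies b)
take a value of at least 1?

value 1: 21 assignments (counts)
value 4/5: 5 assignments
value 3/5: 4 assignments
value 2/5: 3 assignments
value 1/5: 2 assignments
value 0: 1 assignment
So 21 of the 36 assignments meet the threshold.

21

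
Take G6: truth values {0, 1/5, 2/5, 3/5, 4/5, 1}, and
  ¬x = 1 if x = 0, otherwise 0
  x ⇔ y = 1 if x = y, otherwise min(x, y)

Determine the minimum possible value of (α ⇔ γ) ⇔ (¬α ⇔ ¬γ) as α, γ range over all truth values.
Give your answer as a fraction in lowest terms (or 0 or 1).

1/5

Take α = 1/5, γ = 2/5:
α ⇔ γ = 1/5 ⇔ 2/5 = 1/5
¬α = ¬1/5 = 0
¬γ = ¬2/5 = 0
¬α ⇔ ¬γ = 0 ⇔ 0 = 1
(α ⇔ γ) ⇔ (¬α ⇔ ¬γ) = 1/5 ⇔ 1 = 1/5
No assignment yields a value below 1/5, so this is the minimum.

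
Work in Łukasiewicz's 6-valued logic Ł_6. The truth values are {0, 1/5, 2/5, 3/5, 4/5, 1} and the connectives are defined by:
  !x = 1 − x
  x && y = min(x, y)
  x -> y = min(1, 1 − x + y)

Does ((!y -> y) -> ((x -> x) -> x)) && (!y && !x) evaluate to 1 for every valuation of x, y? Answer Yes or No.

No

Counterexample: take x = 0, y = 1/5.
!y = !1/5 = 4/5
!y -> y = 4/5 -> 1/5 = 2/5
x -> x = 0 -> 0 = 1
(x -> x) -> x = 1 -> 0 = 0
(!y -> y) -> ((x -> x) -> x) = 2/5 -> 0 = 3/5
!y = !1/5 = 4/5
!x = !0 = 1
!y && !x = 4/5 && 1 = 4/5
((!y -> y) -> ((x -> x) -> x)) && (!y && !x) = 3/5 && 4/5 = 3/5
This gives 3/5 ≠ 1.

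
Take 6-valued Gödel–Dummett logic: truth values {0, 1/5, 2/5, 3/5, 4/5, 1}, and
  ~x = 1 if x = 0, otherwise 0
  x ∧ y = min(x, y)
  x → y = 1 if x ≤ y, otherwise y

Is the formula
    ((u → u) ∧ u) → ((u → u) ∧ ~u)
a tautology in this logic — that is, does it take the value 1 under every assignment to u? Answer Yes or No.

Counterexample: take u = 1/5.
u → u = 1/5 → 1/5 = 1
(u → u) ∧ u = 1 ∧ 1/5 = 1/5
u → u = 1/5 → 1/5 = 1
~u = ~1/5 = 0
(u → u) ∧ ~u = 1 ∧ 0 = 0
((u → u) ∧ u) → ((u → u) ∧ ~u) = 1/5 → 0 = 0
This gives 0 ≠ 1.

No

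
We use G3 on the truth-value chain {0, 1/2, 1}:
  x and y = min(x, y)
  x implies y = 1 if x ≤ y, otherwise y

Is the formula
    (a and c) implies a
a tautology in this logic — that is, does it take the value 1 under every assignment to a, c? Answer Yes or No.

a = 0, c = 0 ↦ 1
a = 0, c = 1/2 ↦ 1
a = 0, c = 1 ↦ 1
a = 1/2, c = 0 ↦ 1
a = 1/2, c = 1/2 ↦ 1
a = 1/2, c = 1 ↦ 1
a = 1, c = 0 ↦ 1
a = 1, c = 1/2 ↦ 1
a = 1, c = 1 ↦ 1
Every assignment gives a value ≥ 1.

Yes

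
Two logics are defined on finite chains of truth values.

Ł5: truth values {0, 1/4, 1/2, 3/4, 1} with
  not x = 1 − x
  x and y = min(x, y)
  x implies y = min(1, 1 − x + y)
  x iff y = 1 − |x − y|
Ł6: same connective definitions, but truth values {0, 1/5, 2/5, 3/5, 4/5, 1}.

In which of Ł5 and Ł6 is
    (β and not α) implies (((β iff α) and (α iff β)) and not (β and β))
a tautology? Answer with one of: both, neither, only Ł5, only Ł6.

neither

In Ł5: at α = 0, β = 3/4 the value is 1/2 — not a tautology.
In Ł6: at α = 0, β = 3/5 the value is 4/5 — not a tautology.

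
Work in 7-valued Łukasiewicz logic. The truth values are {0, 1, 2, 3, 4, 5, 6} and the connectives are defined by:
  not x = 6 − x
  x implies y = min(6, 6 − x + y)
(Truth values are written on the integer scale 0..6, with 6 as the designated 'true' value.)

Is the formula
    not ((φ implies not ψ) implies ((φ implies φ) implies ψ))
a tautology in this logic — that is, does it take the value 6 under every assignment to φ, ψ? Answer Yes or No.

Counterexample: take φ = 0, ψ = 1.
not ψ = not 1 = 5
φ implies not ψ = 0 implies 5 = 6
φ implies φ = 0 implies 0 = 6
(φ implies φ) implies ψ = 6 implies 1 = 1
(φ implies not ψ) implies ((φ implies φ) implies ψ) = 6 implies 1 = 1
not ((φ implies not ψ) implies ((φ implies φ) implies ψ)) = not 1 = 5
This gives 5 ≠ 6.

No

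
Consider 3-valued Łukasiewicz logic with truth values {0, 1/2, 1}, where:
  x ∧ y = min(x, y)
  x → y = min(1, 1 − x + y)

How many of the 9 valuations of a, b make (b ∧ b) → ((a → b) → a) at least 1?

a = 0, b = 0 ↦ 1  ≥
a = 0, b = 1/2 ↦ 1/2  <
a = 0, b = 1 ↦ 0  <
a = 1/2, b = 0 ↦ 1  ≥
a = 1/2, b = 1/2 ↦ 1  ≥
a = 1/2, b = 1 ↦ 1/2  <
a = 1, b = 0 ↦ 1  ≥
a = 1, b = 1/2 ↦ 1  ≥
a = 1, b = 1 ↦ 1  ≥
So 6 of the 9 assignments meet the threshold.

6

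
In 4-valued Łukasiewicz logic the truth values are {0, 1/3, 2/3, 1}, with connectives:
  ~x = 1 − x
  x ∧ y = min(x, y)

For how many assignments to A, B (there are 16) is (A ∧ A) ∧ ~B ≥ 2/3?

4

A = 0, B = 0 ↦ 0  <
A = 0, B = 1/3 ↦ 0  <
A = 0, B = 2/3 ↦ 0  <
A = 0, B = 1 ↦ 0  <
A = 1/3, B = 0 ↦ 1/3  <
A = 1/3, B = 1/3 ↦ 1/3  <
A = 1/3, B = 2/3 ↦ 1/3  <
A = 1/3, B = 1 ↦ 0  <
A = 2/3, B = 0 ↦ 2/3  ≥
A = 2/3, B = 1/3 ↦ 2/3  ≥
A = 2/3, B = 2/3 ↦ 1/3  <
A = 2/3, B = 1 ↦ 0  <
A = 1, B = 0 ↦ 1  ≥
A = 1, B = 1/3 ↦ 2/3  ≥
A = 1, B = 2/3 ↦ 1/3  <
A = 1, B = 1 ↦ 0  <
So 4 of the 16 assignments meet the threshold.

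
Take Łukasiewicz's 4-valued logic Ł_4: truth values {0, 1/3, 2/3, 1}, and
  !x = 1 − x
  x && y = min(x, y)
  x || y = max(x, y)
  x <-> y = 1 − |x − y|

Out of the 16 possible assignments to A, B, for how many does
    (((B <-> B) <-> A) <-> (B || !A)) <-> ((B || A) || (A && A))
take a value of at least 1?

5

A = 0, B = 0 ↦ 1  ≥
A = 0, B = 1/3 ↦ 2/3  <
A = 0, B = 2/3 ↦ 1/3  <
A = 0, B = 1 ↦ 0  <
A = 1/3, B = 0 ↦ 2/3  <
A = 1/3, B = 1/3 ↦ 2/3  <
A = 1/3, B = 2/3 ↦ 1  ≥
A = 1/3, B = 1 ↦ 1/3  <
A = 2/3, B = 0 ↦ 1  ≥
A = 2/3, B = 1/3 ↦ 1  ≥
A = 2/3, B = 2/3 ↦ 2/3  <
A = 2/3, B = 1 ↦ 2/3  <
A = 1, B = 0 ↦ 0  <
A = 1, B = 1/3 ↦ 1/3  <
A = 1, B = 2/3 ↦ 2/3  <
A = 1, B = 1 ↦ 1  ≥
So 5 of the 16 assignments meet the threshold.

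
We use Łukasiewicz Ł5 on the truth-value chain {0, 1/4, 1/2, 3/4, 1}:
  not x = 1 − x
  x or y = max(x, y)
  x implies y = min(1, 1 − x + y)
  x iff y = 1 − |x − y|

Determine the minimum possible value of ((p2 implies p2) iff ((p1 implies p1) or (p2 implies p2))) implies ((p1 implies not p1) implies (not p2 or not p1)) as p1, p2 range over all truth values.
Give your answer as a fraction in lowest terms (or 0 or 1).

Take p1 = 1/2, p2 = 1/2:
p2 implies p2 = 1/2 implies 1/2 = 1
p1 implies p1 = 1/2 implies 1/2 = 1
p2 implies p2 = 1/2 implies 1/2 = 1
(p1 implies p1) or (p2 implies p2) = 1 or 1 = 1
(p2 implies p2) iff ((p1 implies p1) or (p2 implies p2)) = 1 iff 1 = 1
not p1 = not 1/2 = 1/2
p1 implies not p1 = 1/2 implies 1/2 = 1
not p2 = not 1/2 = 1/2
not p1 = not 1/2 = 1/2
not p2 or not p1 = 1/2 or 1/2 = 1/2
(p1 implies not p1) implies (not p2 or not p1) = 1 implies 1/2 = 1/2
((p2 implies p2) iff ((p1 implies p1) or (p2 implies p2))) implies ((p1 implies not p1) implies (not p2 or not p1)) = 1 implies 1/2 = 1/2
No assignment yields a value below 1/2, so this is the minimum.

1/2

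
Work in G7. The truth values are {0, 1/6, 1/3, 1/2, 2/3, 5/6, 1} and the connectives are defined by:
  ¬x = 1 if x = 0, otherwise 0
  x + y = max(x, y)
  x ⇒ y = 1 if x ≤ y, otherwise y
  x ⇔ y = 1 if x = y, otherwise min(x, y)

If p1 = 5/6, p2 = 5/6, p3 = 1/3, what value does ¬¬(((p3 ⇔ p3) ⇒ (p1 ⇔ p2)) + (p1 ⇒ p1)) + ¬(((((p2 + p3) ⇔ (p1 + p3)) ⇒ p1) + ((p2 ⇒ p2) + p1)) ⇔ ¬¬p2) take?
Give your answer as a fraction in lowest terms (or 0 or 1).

p3 ⇔ p3 = 1/3 ⇔ 1/3 = 1
p1 ⇔ p2 = 5/6 ⇔ 5/6 = 1
(p3 ⇔ p3) ⇒ (p1 ⇔ p2) = 1 ⇒ 1 = 1
p1 ⇒ p1 = 5/6 ⇒ 5/6 = 1
((p3 ⇔ p3) ⇒ (p1 ⇔ p2)) + (p1 ⇒ p1) = 1 + 1 = 1
¬(((p3 ⇔ p3) ⇒ (p1 ⇔ p2)) + (p1 ⇒ p1)) = ¬1 = 0
¬¬(((p3 ⇔ p3) ⇒ (p1 ⇔ p2)) + (p1 ⇒ p1)) = ¬0 = 1
p2 + p3 = 5/6 + 1/3 = 5/6
p1 + p3 = 5/6 + 1/3 = 5/6
(p2 + p3) ⇔ (p1 + p3) = 5/6 ⇔ 5/6 = 1
((p2 + p3) ⇔ (p1 + p3)) ⇒ p1 = 1 ⇒ 5/6 = 5/6
p2 ⇒ p2 = 5/6 ⇒ 5/6 = 1
(p2 ⇒ p2) + p1 = 1 + 5/6 = 1
(((p2 + p3) ⇔ (p1 + p3)) ⇒ p1) + ((p2 ⇒ p2) + p1) = 5/6 + 1 = 1
¬p2 = ¬5/6 = 0
¬¬p2 = ¬0 = 1
((((p2 + p3) ⇔ (p1 + p3)) ⇒ p1) + ((p2 ⇒ p2) + p1)) ⇔ ¬¬p2 = 1 ⇔ 1 = 1
¬(((((p2 + p3) ⇔ (p1 + p3)) ⇒ p1) + ((p2 ⇒ p2) + p1)) ⇔ ¬¬p2) = ¬1 = 0
¬¬(((p3 ⇔ p3) ⇒ (p1 ⇔ p2)) + (p1 ⇒ p1)) + ¬(((((p2 + p3) ⇔ (p1 + p3)) ⇒ p1) + ((p2 ⇒ p2) + p1)) ⇔ ¬¬p2) = 1 + 0 = 1

1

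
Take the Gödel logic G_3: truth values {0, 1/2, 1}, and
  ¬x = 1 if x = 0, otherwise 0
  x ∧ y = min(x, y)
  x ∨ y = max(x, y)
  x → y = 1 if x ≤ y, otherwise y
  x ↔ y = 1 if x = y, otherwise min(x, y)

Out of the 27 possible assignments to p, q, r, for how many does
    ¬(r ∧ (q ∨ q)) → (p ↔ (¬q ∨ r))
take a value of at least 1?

value 1: 17 assignments (counts)
value 1/2: 3 assignments
value 0: 7 assignments
So 17 of the 27 assignments meet the threshold.

17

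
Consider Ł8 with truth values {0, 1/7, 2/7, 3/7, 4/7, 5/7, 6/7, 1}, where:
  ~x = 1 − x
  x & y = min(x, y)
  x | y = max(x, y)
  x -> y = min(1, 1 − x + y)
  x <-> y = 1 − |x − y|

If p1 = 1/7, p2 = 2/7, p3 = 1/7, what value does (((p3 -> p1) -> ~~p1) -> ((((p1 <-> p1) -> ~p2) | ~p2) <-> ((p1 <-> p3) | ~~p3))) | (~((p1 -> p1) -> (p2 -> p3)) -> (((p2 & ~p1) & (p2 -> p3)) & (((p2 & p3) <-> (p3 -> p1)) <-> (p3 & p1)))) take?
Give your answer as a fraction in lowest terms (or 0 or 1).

p3 -> p1 = 1/7 -> 1/7 = 1
~p1 = ~1/7 = 6/7
~~p1 = ~6/7 = 1/7
(p3 -> p1) -> ~~p1 = 1 -> 1/7 = 1/7
p1 <-> p1 = 1/7 <-> 1/7 = 1
~p2 = ~2/7 = 5/7
(p1 <-> p1) -> ~p2 = 1 -> 5/7 = 5/7
~p2 = ~2/7 = 5/7
((p1 <-> p1) -> ~p2) | ~p2 = 5/7 | 5/7 = 5/7
p1 <-> p3 = 1/7 <-> 1/7 = 1
~p3 = ~1/7 = 6/7
~~p3 = ~6/7 = 1/7
(p1 <-> p3) | ~~p3 = 1 | 1/7 = 1
(((p1 <-> p1) -> ~p2) | ~p2) <-> ((p1 <-> p3) | ~~p3) = 5/7 <-> 1 = 5/7
((p3 -> p1) -> ~~p1) -> ((((p1 <-> p1) -> ~p2) | ~p2) <-> ((p1 <-> p3) | ~~p3)) = 1/7 -> 5/7 = 1
p1 -> p1 = 1/7 -> 1/7 = 1
p2 -> p3 = 2/7 -> 1/7 = 6/7
(p1 -> p1) -> (p2 -> p3) = 1 -> 6/7 = 6/7
~((p1 -> p1) -> (p2 -> p3)) = ~6/7 = 1/7
~p1 = ~1/7 = 6/7
p2 & ~p1 = 2/7 & 6/7 = 2/7
p2 -> p3 = 2/7 -> 1/7 = 6/7
(p2 & ~p1) & (p2 -> p3) = 2/7 & 6/7 = 2/7
p2 & p3 = 2/7 & 1/7 = 1/7
p3 -> p1 = 1/7 -> 1/7 = 1
(p2 & p3) <-> (p3 -> p1) = 1/7 <-> 1 = 1/7
p3 & p1 = 1/7 & 1/7 = 1/7
((p2 & p3) <-> (p3 -> p1)) <-> (p3 & p1) = 1/7 <-> 1/7 = 1
((p2 & ~p1) & (p2 -> p3)) & (((p2 & p3) <-> (p3 -> p1)) <-> (p3 & p1)) = 2/7 & 1 = 2/7
~((p1 -> p1) -> (p2 -> p3)) -> (((p2 & ~p1) & (p2 -> p3)) & (((p2 & p3) <-> (p3 -> p1)) <-> (p3 & p1))) = 1/7 -> 2/7 = 1
(((p3 -> p1) -> ~~p1) -> ((((p1 <-> p1) -> ~p2) | ~p2) <-> ((p1 <-> p3) | ~~p3))) | (~((p1 -> p1) -> (p2 -> p3)) -> (((p2 & ~p1) & (p2 -> p3)) & (((p2 & p3) <-> (p3 -> p1)) <-> (p3 & p1)))) = 1 | 1 = 1

1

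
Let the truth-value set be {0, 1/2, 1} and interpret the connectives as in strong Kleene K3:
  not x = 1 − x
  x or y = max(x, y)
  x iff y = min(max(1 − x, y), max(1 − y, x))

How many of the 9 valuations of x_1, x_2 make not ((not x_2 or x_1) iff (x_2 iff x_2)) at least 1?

1

x_1 = 0, x_2 = 0 ↦ 0  <
x_1 = 0, x_2 = 1/2 ↦ 1/2  <
x_1 = 0, x_2 = 1 ↦ 1  ≥
x_1 = 1/2, x_2 = 0 ↦ 0  <
x_1 = 1/2, x_2 = 1/2 ↦ 1/2  <
x_1 = 1/2, x_2 = 1 ↦ 1/2  <
x_1 = 1, x_2 = 0 ↦ 0  <
x_1 = 1, x_2 = 1/2 ↦ 1/2  <
x_1 = 1, x_2 = 1 ↦ 0  <
So 1 of the 9 assignments meets the threshold.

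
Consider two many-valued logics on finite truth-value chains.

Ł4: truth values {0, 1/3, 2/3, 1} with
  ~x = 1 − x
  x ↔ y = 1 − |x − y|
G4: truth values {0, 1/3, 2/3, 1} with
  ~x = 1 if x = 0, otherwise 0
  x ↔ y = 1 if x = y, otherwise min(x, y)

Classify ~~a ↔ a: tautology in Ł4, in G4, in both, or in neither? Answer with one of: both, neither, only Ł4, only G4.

only Ł4

In Ł4: every assignment gives 1 — tautology.
In G4: at a = 1/3 the value is 1/3 — not a tautology.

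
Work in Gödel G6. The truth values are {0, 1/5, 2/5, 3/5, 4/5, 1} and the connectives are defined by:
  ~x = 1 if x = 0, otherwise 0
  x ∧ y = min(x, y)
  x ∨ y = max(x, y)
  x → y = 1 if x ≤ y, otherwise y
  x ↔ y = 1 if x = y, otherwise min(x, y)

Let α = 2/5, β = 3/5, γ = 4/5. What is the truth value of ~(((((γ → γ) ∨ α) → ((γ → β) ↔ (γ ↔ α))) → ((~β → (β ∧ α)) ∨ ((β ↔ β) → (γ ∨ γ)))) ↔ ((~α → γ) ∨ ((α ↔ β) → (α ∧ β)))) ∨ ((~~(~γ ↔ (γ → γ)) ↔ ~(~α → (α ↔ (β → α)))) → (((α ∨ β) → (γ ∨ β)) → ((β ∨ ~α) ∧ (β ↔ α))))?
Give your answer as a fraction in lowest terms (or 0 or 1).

2/5

γ → γ = 4/5 → 4/5 = 1
(γ → γ) ∨ α = 1 ∨ 2/5 = 1
γ → β = 4/5 → 3/5 = 3/5
γ ↔ α = 4/5 ↔ 2/5 = 2/5
(γ → β) ↔ (γ ↔ α) = 3/5 ↔ 2/5 = 2/5
((γ → γ) ∨ α) → ((γ → β) ↔ (γ ↔ α)) = 1 → 2/5 = 2/5
~β = ~3/5 = 0
β ∧ α = 3/5 ∧ 2/5 = 2/5
~β → (β ∧ α) = 0 → 2/5 = 1
β ↔ β = 3/5 ↔ 3/5 = 1
γ ∨ γ = 4/5 ∨ 4/5 = 4/5
(β ↔ β) → (γ ∨ γ) = 1 → 4/5 = 4/5
(~β → (β ∧ α)) ∨ ((β ↔ β) → (γ ∨ γ)) = 1 ∨ 4/5 = 1
(((γ → γ) ∨ α) → ((γ → β) ↔ (γ ↔ α))) → ((~β → (β ∧ α)) ∨ ((β ↔ β) → (γ ∨ γ))) = 2/5 → 1 = 1
~α = ~2/5 = 0
~α → γ = 0 → 4/5 = 1
α ↔ β = 2/5 ↔ 3/5 = 2/5
α ∧ β = 2/5 ∧ 3/5 = 2/5
(α ↔ β) → (α ∧ β) = 2/5 → 2/5 = 1
(~α → γ) ∨ ((α ↔ β) → (α ∧ β)) = 1 ∨ 1 = 1
((((γ → γ) ∨ α) → ((γ → β) ↔ (γ ↔ α))) → ((~β → (β ∧ α)) ∨ ((β ↔ β) → (γ ∨ γ)))) ↔ ((~α → γ) ∨ ((α ↔ β) → (α ∧ β))) = 1 ↔ 1 = 1
~(((((γ → γ) ∨ α) → ((γ → β) ↔ (γ ↔ α))) → ((~β → (β ∧ α)) ∨ ((β ↔ β) → (γ ∨ γ)))) ↔ ((~α → γ) ∨ ((α ↔ β) → (α ∧ β)))) = ~1 = 0
~γ = ~4/5 = 0
γ → γ = 4/5 → 4/5 = 1
~γ ↔ (γ → γ) = 0 ↔ 1 = 0
~(~γ ↔ (γ → γ)) = ~0 = 1
~~(~γ ↔ (γ → γ)) = ~1 = 0
~α = ~2/5 = 0
β → α = 3/5 → 2/5 = 2/5
α ↔ (β → α) = 2/5 ↔ 2/5 = 1
~α → (α ↔ (β → α)) = 0 → 1 = 1
~(~α → (α ↔ (β → α))) = ~1 = 0
~~(~γ ↔ (γ → γ)) ↔ ~(~α → (α ↔ (β → α))) = 0 ↔ 0 = 1
α ∨ β = 2/5 ∨ 3/5 = 3/5
γ ∨ β = 4/5 ∨ 3/5 = 4/5
(α ∨ β) → (γ ∨ β) = 3/5 → 4/5 = 1
~α = ~2/5 = 0
β ∨ ~α = 3/5 ∨ 0 = 3/5
β ↔ α = 3/5 ↔ 2/5 = 2/5
(β ∨ ~α) ∧ (β ↔ α) = 3/5 ∧ 2/5 = 2/5
((α ∨ β) → (γ ∨ β)) → ((β ∨ ~α) ∧ (β ↔ α)) = 1 → 2/5 = 2/5
(~~(~γ ↔ (γ → γ)) ↔ ~(~α → (α ↔ (β → α)))) → (((α ∨ β) → (γ ∨ β)) → ((β ∨ ~α) ∧ (β ↔ α))) = 1 → 2/5 = 2/5
~(((((γ → γ) ∨ α) → ((γ → β) ↔ (γ ↔ α))) → ((~β → (β ∧ α)) ∨ ((β ↔ β) → (γ ∨ γ)))) ↔ ((~α → γ) ∨ ((α ↔ β) → (α ∧ β)))) ∨ ((~~(~γ ↔ (γ → γ)) ↔ ~(~α → (α ↔ (β → α)))) → (((α ∨ β) → (γ ∨ β)) → ((β ∨ ~α) ∧ (β ↔ α)))) = 0 ∨ 2/5 = 2/5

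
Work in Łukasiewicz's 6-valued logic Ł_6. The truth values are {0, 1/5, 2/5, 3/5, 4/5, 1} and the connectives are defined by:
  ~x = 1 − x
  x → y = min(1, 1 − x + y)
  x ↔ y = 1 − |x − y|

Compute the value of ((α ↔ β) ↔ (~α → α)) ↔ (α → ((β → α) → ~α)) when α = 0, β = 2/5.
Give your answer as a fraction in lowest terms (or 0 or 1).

2/5

α ↔ β = 0 ↔ 2/5 = 3/5
~α = ~0 = 1
~α → α = 1 → 0 = 0
(α ↔ β) ↔ (~α → α) = 3/5 ↔ 0 = 2/5
β → α = 2/5 → 0 = 3/5
~α = ~0 = 1
(β → α) → ~α = 3/5 → 1 = 1
α → ((β → α) → ~α) = 0 → 1 = 1
((α ↔ β) ↔ (~α → α)) ↔ (α → ((β → α) → ~α)) = 2/5 ↔ 1 = 2/5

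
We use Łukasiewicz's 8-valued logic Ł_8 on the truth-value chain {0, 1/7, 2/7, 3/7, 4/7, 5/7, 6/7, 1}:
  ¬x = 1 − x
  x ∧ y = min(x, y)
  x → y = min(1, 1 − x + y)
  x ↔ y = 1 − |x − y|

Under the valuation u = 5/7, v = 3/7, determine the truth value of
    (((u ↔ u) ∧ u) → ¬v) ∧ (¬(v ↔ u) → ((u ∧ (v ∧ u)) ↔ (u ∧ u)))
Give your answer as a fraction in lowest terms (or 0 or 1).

6/7

u ↔ u = 5/7 ↔ 5/7 = 1
(u ↔ u) ∧ u = 1 ∧ 5/7 = 5/7
¬v = ¬3/7 = 4/7
((u ↔ u) ∧ u) → ¬v = 5/7 → 4/7 = 6/7
v ↔ u = 3/7 ↔ 5/7 = 5/7
¬(v ↔ u) = ¬5/7 = 2/7
v ∧ u = 3/7 ∧ 5/7 = 3/7
u ∧ (v ∧ u) = 5/7 ∧ 3/7 = 3/7
u ∧ u = 5/7 ∧ 5/7 = 5/7
(u ∧ (v ∧ u)) ↔ (u ∧ u) = 3/7 ↔ 5/7 = 5/7
¬(v ↔ u) → ((u ∧ (v ∧ u)) ↔ (u ∧ u)) = 2/7 → 5/7 = 1
(((u ↔ u) ∧ u) → ¬v) ∧ (¬(v ↔ u) → ((u ∧ (v ∧ u)) ↔ (u ∧ u))) = 6/7 ∧ 1 = 6/7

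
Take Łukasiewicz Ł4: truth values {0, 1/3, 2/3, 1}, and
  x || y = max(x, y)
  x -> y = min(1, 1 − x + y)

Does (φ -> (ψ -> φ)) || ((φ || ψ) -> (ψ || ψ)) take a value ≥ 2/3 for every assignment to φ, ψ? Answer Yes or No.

φ = 0, ψ = 0 ↦ 1
φ = 0, ψ = 1/3 ↦ 1
φ = 0, ψ = 2/3 ↦ 1
φ = 0, ψ = 1 ↦ 1
φ = 1/3, ψ = 0 ↦ 1
φ = 1/3, ψ = 1/3 ↦ 1
φ = 1/3, ψ = 2/3 ↦ 1
φ = 1/3, ψ = 1 ↦ 1
φ = 2/3, ψ = 0 ↦ 1
φ = 2/3, ψ = 1/3 ↦ 1
φ = 2/3, ψ = 2/3 ↦ 1
φ = 2/3, ψ = 1 ↦ 1
φ = 1, ψ = 0 ↦ 1
φ = 1, ψ = 1/3 ↦ 1
φ = 1, ψ = 2/3 ↦ 1
φ = 1, ψ = 1 ↦ 1
Every assignment gives a value ≥ 2/3.

Yes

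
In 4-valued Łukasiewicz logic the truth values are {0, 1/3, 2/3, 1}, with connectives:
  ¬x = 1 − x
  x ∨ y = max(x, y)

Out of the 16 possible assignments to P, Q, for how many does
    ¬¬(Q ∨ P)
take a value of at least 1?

P = 0, Q = 0 ↦ 0  <
P = 0, Q = 1/3 ↦ 1/3  <
P = 0, Q = 2/3 ↦ 2/3  <
P = 0, Q = 1 ↦ 1  ≥
P = 1/3, Q = 0 ↦ 1/3  <
P = 1/3, Q = 1/3 ↦ 1/3  <
P = 1/3, Q = 2/3 ↦ 2/3  <
P = 1/3, Q = 1 ↦ 1  ≥
P = 2/3, Q = 0 ↦ 2/3  <
P = 2/3, Q = 1/3 ↦ 2/3  <
P = 2/3, Q = 2/3 ↦ 2/3  <
P = 2/3, Q = 1 ↦ 1  ≥
P = 1, Q = 0 ↦ 1  ≥
P = 1, Q = 1/3 ↦ 1  ≥
P = 1, Q = 2/3 ↦ 1  ≥
P = 1, Q = 1 ↦ 1  ≥
So 7 of the 16 assignments meet the threshold.

7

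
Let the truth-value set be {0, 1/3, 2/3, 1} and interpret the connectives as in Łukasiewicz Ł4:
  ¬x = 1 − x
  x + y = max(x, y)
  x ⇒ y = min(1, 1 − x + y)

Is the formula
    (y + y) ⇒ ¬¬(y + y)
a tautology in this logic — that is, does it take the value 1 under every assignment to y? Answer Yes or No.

Yes

y = 0 ↦ 1
y = 1/3 ↦ 1
y = 2/3 ↦ 1
y = 1 ↦ 1
Every assignment gives a value ≥ 1.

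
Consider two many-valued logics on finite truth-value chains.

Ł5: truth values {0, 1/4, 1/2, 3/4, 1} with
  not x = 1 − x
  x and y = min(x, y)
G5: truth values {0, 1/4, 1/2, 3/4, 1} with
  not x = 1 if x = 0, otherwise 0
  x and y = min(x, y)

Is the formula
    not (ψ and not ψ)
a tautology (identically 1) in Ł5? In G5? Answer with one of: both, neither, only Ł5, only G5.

only G5

In Ł5: at ψ = 1/4 the value is 3/4 — not a tautology.
In G5: every assignment gives 1 — tautology.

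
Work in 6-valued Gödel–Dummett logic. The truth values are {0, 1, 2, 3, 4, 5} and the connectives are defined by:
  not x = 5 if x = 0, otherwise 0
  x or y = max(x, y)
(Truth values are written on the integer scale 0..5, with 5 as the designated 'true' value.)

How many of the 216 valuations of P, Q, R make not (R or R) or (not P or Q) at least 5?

value 5: 91 assignments (counts)
value 4: 25 assignments
value 3: 25 assignments
value 2: 25 assignments
value 1: 25 assignments
value 0: 25 assignments
So 91 of the 216 assignments meet the threshold.

91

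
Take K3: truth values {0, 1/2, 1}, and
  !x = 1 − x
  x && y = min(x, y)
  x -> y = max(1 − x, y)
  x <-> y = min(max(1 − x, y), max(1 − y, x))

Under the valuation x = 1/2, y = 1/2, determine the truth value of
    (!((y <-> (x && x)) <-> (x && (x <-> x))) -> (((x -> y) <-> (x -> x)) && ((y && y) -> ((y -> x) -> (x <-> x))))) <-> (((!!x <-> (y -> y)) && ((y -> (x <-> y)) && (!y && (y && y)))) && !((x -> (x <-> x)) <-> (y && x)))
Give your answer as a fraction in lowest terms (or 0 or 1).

1/2

x && x = 1/2 && 1/2 = 1/2
y <-> (x && x) = 1/2 <-> 1/2 = 1/2
x <-> x = 1/2 <-> 1/2 = 1/2
x && (x <-> x) = 1/2 && 1/2 = 1/2
(y <-> (x && x)) <-> (x && (x <-> x)) = 1/2 <-> 1/2 = 1/2
!((y <-> (x && x)) <-> (x && (x <-> x))) = !1/2 = 1/2
x -> y = 1/2 -> 1/2 = 1/2
x -> x = 1/2 -> 1/2 = 1/2
(x -> y) <-> (x -> x) = 1/2 <-> 1/2 = 1/2
y && y = 1/2 && 1/2 = 1/2
y -> x = 1/2 -> 1/2 = 1/2
x <-> x = 1/2 <-> 1/2 = 1/2
(y -> x) -> (x <-> x) = 1/2 -> 1/2 = 1/2
(y && y) -> ((y -> x) -> (x <-> x)) = 1/2 -> 1/2 = 1/2
((x -> y) <-> (x -> x)) && ((y && y) -> ((y -> x) -> (x <-> x))) = 1/2 && 1/2 = 1/2
!((y <-> (x && x)) <-> (x && (x <-> x))) -> (((x -> y) <-> (x -> x)) && ((y && y) -> ((y -> x) -> (x <-> x)))) = 1/2 -> 1/2 = 1/2
!x = !1/2 = 1/2
!!x = !1/2 = 1/2
y -> y = 1/2 -> 1/2 = 1/2
!!x <-> (y -> y) = 1/2 <-> 1/2 = 1/2
x <-> y = 1/2 <-> 1/2 = 1/2
y -> (x <-> y) = 1/2 -> 1/2 = 1/2
!y = !1/2 = 1/2
y && y = 1/2 && 1/2 = 1/2
!y && (y && y) = 1/2 && 1/2 = 1/2
(y -> (x <-> y)) && (!y && (y && y)) = 1/2 && 1/2 = 1/2
(!!x <-> (y -> y)) && ((y -> (x <-> y)) && (!y && (y && y))) = 1/2 && 1/2 = 1/2
x <-> x = 1/2 <-> 1/2 = 1/2
x -> (x <-> x) = 1/2 -> 1/2 = 1/2
y && x = 1/2 && 1/2 = 1/2
(x -> (x <-> x)) <-> (y && x) = 1/2 <-> 1/2 = 1/2
!((x -> (x <-> x)) <-> (y && x)) = !1/2 = 1/2
((!!x <-> (y -> y)) && ((y -> (x <-> y)) && (!y && (y && y)))) && !((x -> (x <-> x)) <-> (y && x)) = 1/2 && 1/2 = 1/2
(!((y <-> (x && x)) <-> (x && (x <-> x))) -> (((x -> y) <-> (x -> x)) && ((y && y) -> ((y -> x) -> (x <-> x))))) <-> (((!!x <-> (y -> y)) && ((y -> (x <-> y)) && (!y && (y && y)))) && !((x -> (x <-> x)) <-> (y && x))) = 1/2 <-> 1/2 = 1/2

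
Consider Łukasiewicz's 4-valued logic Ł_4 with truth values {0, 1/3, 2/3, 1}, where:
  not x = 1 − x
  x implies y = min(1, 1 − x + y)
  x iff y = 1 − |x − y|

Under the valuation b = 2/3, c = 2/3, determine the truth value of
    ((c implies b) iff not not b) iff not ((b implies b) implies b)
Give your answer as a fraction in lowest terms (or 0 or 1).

c implies b = 2/3 implies 2/3 = 1
not b = not 2/3 = 1/3
not not b = not 1/3 = 2/3
(c implies b) iff not not b = 1 iff 2/3 = 2/3
b implies b = 2/3 implies 2/3 = 1
(b implies b) implies b = 1 implies 2/3 = 2/3
not ((b implies b) implies b) = not 2/3 = 1/3
((c implies b) iff not not b) iff not ((b implies b) implies b) = 2/3 iff 1/3 = 2/3

2/3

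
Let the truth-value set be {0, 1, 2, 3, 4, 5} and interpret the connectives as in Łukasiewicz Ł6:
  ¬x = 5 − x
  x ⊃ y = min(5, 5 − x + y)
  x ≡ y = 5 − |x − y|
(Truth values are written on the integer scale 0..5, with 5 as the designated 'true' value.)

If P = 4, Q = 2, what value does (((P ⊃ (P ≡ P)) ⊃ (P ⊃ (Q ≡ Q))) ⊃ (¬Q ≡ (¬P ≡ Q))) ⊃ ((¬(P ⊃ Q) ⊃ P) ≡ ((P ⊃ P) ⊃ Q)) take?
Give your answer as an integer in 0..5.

3

P ≡ P = 4 ≡ 4 = 5
P ⊃ (P ≡ P) = 4 ⊃ 5 = 5
Q ≡ Q = 2 ≡ 2 = 5
P ⊃ (Q ≡ Q) = 4 ⊃ 5 = 5
(P ⊃ (P ≡ P)) ⊃ (P ⊃ (Q ≡ Q)) = 5 ⊃ 5 = 5
¬Q = ¬2 = 3
¬P = ¬4 = 1
¬P ≡ Q = 1 ≡ 2 = 4
¬Q ≡ (¬P ≡ Q) = 3 ≡ 4 = 4
((P ⊃ (P ≡ P)) ⊃ (P ⊃ (Q ≡ Q))) ⊃ (¬Q ≡ (¬P ≡ Q)) = 5 ⊃ 4 = 4
P ⊃ Q = 4 ⊃ 2 = 3
¬(P ⊃ Q) = ¬3 = 2
¬(P ⊃ Q) ⊃ P = 2 ⊃ 4 = 5
P ⊃ P = 4 ⊃ 4 = 5
(P ⊃ P) ⊃ Q = 5 ⊃ 2 = 2
(¬(P ⊃ Q) ⊃ P) ≡ ((P ⊃ P) ⊃ Q) = 5 ≡ 2 = 2
(((P ⊃ (P ≡ P)) ⊃ (P ⊃ (Q ≡ Q))) ⊃ (¬Q ≡ (¬P ≡ Q))) ⊃ ((¬(P ⊃ Q) ⊃ P) ≡ ((P ⊃ P) ⊃ Q)) = 4 ⊃ 2 = 3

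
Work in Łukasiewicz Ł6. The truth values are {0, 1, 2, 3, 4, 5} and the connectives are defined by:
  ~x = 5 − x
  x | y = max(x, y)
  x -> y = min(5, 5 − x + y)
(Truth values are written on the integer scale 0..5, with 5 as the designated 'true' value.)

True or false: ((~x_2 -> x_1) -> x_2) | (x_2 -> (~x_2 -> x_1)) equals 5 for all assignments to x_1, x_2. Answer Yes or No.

Yes

At x_1 = 4, x_2 = 4, for instance:
~x_2 = ~4 = 1
~x_2 -> x_1 = 1 -> 4 = 5
(~x_2 -> x_1) -> x_2 = 5 -> 4 = 4
x_2 -> (~x_2 -> x_1) = 4 -> 5 = 5
((~x_2 -> x_1) -> x_2) | (x_2 -> (~x_2 -> x_1)) = 4 | 5 = 5
and checking the remaining 35 assignments likewise gives ≥ 5 in every case.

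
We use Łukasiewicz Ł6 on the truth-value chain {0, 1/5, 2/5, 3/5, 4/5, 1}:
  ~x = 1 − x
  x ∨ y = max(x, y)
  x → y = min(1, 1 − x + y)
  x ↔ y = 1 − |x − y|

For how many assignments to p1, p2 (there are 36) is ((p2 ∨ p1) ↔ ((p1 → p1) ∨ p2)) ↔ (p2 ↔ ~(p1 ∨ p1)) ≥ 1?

13

value 1: 13 assignments (counts)
value 4/5: 12 assignments
value 3/5: 6 assignments
value 2/5: 2 assignments
value 1/5: 2 assignments
value 0: 1 assignment
So 13 of the 36 assignments meet the threshold.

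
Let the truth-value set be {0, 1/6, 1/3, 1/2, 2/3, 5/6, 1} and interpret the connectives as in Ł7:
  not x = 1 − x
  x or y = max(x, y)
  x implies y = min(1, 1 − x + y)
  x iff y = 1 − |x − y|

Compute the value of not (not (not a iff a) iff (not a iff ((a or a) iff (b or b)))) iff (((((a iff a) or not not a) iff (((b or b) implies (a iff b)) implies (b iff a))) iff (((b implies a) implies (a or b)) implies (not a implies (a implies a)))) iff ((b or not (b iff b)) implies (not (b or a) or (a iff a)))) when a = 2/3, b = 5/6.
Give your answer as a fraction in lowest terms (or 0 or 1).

not a = not 2/3 = 1/3
not a iff a = 1/3 iff 2/3 = 2/3
not (not a iff a) = not 2/3 = 1/3
not a = not 2/3 = 1/3
a or a = 2/3 or 2/3 = 2/3
b or b = 5/6 or 5/6 = 5/6
(a or a) iff (b or b) = 2/3 iff 5/6 = 5/6
not a iff ((a or a) iff (b or b)) = 1/3 iff 5/6 = 1/2
not (not a iff a) iff (not a iff ((a or a) iff (b or b))) = 1/3 iff 1/2 = 5/6
not (not (not a iff a) iff (not a iff ((a or a) iff (b or b)))) = not 5/6 = 1/6
a iff a = 2/3 iff 2/3 = 1
not a = not 2/3 = 1/3
not not a = not 1/3 = 2/3
(a iff a) or not not a = 1 or 2/3 = 1
b or b = 5/6 or 5/6 = 5/6
a iff b = 2/3 iff 5/6 = 5/6
(b or b) implies (a iff b) = 5/6 implies 5/6 = 1
b iff a = 5/6 iff 2/3 = 5/6
((b or b) implies (a iff b)) implies (b iff a) = 1 implies 5/6 = 5/6
((a iff a) or not not a) iff (((b or b) implies (a iff b)) implies (b iff a)) = 1 iff 5/6 = 5/6
b implies a = 5/6 implies 2/3 = 5/6
a or b = 2/3 or 5/6 = 5/6
(b implies a) implies (a or b) = 5/6 implies 5/6 = 1
not a = not 2/3 = 1/3
a implies a = 2/3 implies 2/3 = 1
not a implies (a implies a) = 1/3 implies 1 = 1
((b implies a) implies (a or b)) implies (not a implies (a implies a)) = 1 implies 1 = 1
(((a iff a) or not not a) iff (((b or b) implies (a iff b)) implies (b iff a))) iff (((b implies a) implies (a or b)) implies (not a implies (a implies a))) = 5/6 iff 1 = 5/6
b iff b = 5/6 iff 5/6 = 1
not (b iff b) = not 1 = 0
b or not (b iff b) = 5/6 or 0 = 5/6
b or a = 5/6 or 2/3 = 5/6
not (b or a) = not 5/6 = 1/6
a iff a = 2/3 iff 2/3 = 1
not (b or a) or (a iff a) = 1/6 or 1 = 1
(b or not (b iff b)) implies (not (b or a) or (a iff a)) = 5/6 implies 1 = 1
((((a iff a) or not not a) iff (((b or b) implies (a iff b)) implies (b iff a))) iff (((b implies a) implies (a or b)) implies (not a implies (a implies a)))) iff ((b or not (b iff b)) implies (not (b or a) or (a iff a))) = 5/6 iff 1 = 5/6
not (not (not a iff a) iff (not a iff ((a or a) iff (b or b)))) iff (((((a iff a) or not not a) iff (((b or b) implies (a iff b)) implies (b iff a))) iff (((b implies a) implies (a or b)) implies (not a implies (a implies a)))) iff ((b or not (b iff b)) implies (not (b or a) or (a iff a)))) = 1/6 iff 5/6 = 1/3

1/3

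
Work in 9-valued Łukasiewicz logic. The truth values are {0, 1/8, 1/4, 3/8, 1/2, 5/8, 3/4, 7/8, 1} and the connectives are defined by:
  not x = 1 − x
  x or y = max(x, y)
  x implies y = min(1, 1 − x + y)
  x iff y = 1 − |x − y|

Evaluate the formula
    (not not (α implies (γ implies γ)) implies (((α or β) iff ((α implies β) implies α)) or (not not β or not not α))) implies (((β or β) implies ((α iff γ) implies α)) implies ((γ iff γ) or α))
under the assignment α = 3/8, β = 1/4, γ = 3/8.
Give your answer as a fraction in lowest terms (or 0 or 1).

1

γ implies γ = 3/8 implies 3/8 = 1
α implies (γ implies γ) = 3/8 implies 1 = 1
not (α implies (γ implies γ)) = not 1 = 0
not not (α implies (γ implies γ)) = not 0 = 1
α or β = 3/8 or 1/4 = 3/8
α implies β = 3/8 implies 1/4 = 7/8
(α implies β) implies α = 7/8 implies 3/8 = 1/2
(α or β) iff ((α implies β) implies α) = 3/8 iff 1/2 = 7/8
not β = not 1/4 = 3/4
not not β = not 3/4 = 1/4
not α = not 3/8 = 5/8
not not α = not 5/8 = 3/8
not not β or not not α = 1/4 or 3/8 = 3/8
((α or β) iff ((α implies β) implies α)) or (not not β or not not α) = 7/8 or 3/8 = 7/8
not not (α implies (γ implies γ)) implies (((α or β) iff ((α implies β) implies α)) or (not not β or not not α)) = 1 implies 7/8 = 7/8
β or β = 1/4 or 1/4 = 1/4
α iff γ = 3/8 iff 3/8 = 1
(α iff γ) implies α = 1 implies 3/8 = 3/8
(β or β) implies ((α iff γ) implies α) = 1/4 implies 3/8 = 1
γ iff γ = 3/8 iff 3/8 = 1
(γ iff γ) or α = 1 or 3/8 = 1
((β or β) implies ((α iff γ) implies α)) implies ((γ iff γ) or α) = 1 implies 1 = 1
(not not (α implies (γ implies γ)) implies (((α or β) iff ((α implies β) implies α)) or (not not β or not not α))) implies (((β or β) implies ((α iff γ) implies α)) implies ((γ iff γ) or α)) = 7/8 implies 1 = 1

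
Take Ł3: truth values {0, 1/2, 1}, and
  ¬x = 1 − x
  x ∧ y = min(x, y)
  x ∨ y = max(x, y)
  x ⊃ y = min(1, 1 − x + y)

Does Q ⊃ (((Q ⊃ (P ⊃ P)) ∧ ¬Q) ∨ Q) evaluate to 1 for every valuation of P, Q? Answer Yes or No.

Yes

P = 0, Q = 0 ↦ 1
P = 0, Q = 1/2 ↦ 1
P = 0, Q = 1 ↦ 1
P = 1/2, Q = 0 ↦ 1
P = 1/2, Q = 1/2 ↦ 1
P = 1/2, Q = 1 ↦ 1
P = 1, Q = 0 ↦ 1
P = 1, Q = 1/2 ↦ 1
P = 1, Q = 1 ↦ 1
Every assignment gives a value ≥ 1.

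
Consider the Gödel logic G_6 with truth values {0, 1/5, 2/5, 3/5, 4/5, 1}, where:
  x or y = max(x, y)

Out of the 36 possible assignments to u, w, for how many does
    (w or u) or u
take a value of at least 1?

11

value 1: 11 assignments (counts)
value 4/5: 9 assignments
value 3/5: 7 assignments
value 2/5: 5 assignments
value 1/5: 3 assignments
value 0: 1 assignment
So 11 of the 36 assignments meet the threshold.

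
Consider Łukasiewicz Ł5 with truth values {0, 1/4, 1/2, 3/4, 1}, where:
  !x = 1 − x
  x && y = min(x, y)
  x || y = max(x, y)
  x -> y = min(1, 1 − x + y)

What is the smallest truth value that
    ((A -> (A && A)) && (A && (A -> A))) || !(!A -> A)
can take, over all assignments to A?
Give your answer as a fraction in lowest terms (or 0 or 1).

Take A = 1/4:
A && A = 1/4 && 1/4 = 1/4
A -> (A && A) = 1/4 -> 1/4 = 1
A -> A = 1/4 -> 1/4 = 1
A && (A -> A) = 1/4 && 1 = 1/4
(A -> (A && A)) && (A && (A -> A)) = 1 && 1/4 = 1/4
!A = !1/4 = 3/4
!A -> A = 3/4 -> 1/4 = 1/2
!(!A -> A) = !1/2 = 1/2
((A -> (A && A)) && (A && (A -> A))) || !(!A -> A) = 1/4 || 1/2 = 1/2
No assignment yields a value below 1/2, so this is the minimum.

1/2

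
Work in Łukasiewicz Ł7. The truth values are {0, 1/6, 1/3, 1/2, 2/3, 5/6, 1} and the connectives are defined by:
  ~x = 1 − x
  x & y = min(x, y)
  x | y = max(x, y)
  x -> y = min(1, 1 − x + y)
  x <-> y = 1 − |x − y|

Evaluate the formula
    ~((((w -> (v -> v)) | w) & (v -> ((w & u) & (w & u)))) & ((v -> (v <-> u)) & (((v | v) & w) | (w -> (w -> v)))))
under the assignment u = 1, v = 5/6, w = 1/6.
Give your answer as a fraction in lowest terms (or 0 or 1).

2/3

v -> v = 5/6 -> 5/6 = 1
w -> (v -> v) = 1/6 -> 1 = 1
(w -> (v -> v)) | w = 1 | 1/6 = 1
w & u = 1/6 & 1 = 1/6
w & u = 1/6 & 1 = 1/6
(w & u) & (w & u) = 1/6 & 1/6 = 1/6
v -> ((w & u) & (w & u)) = 5/6 -> 1/6 = 1/3
((w -> (v -> v)) | w) & (v -> ((w & u) & (w & u))) = 1 & 1/3 = 1/3
v <-> u = 5/6 <-> 1 = 5/6
v -> (v <-> u) = 5/6 -> 5/6 = 1
v | v = 5/6 | 5/6 = 5/6
(v | v) & w = 5/6 & 1/6 = 1/6
w -> v = 1/6 -> 5/6 = 1
w -> (w -> v) = 1/6 -> 1 = 1
((v | v) & w) | (w -> (w -> v)) = 1/6 | 1 = 1
(v -> (v <-> u)) & (((v | v) & w) | (w -> (w -> v))) = 1 & 1 = 1
(((w -> (v -> v)) | w) & (v -> ((w & u) & (w & u)))) & ((v -> (v <-> u)) & (((v | v) & w) | (w -> (w -> v)))) = 1/3 & 1 = 1/3
~((((w -> (v -> v)) | w) & (v -> ((w & u) & (w & u)))) & ((v -> (v <-> u)) & (((v | v) & w) | (w -> (w -> v))))) = ~1/3 = 2/3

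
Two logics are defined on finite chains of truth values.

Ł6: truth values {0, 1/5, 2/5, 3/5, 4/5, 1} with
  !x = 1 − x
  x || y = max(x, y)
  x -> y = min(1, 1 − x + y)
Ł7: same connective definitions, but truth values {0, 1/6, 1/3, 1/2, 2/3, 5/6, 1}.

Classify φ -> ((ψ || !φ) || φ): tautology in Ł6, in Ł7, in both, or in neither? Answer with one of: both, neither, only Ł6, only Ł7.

In Ł6: every assignment gives 1 — tautology.
In Ł7: every assignment gives 1 — tautology.

both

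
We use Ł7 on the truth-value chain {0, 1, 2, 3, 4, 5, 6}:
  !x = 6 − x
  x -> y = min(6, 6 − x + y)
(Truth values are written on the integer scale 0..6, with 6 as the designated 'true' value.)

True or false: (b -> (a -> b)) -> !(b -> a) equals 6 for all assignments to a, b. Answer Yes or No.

No

Counterexample: take a = 0, b = 0.
a -> b = 0 -> 0 = 6
b -> (a -> b) = 0 -> 6 = 6
b -> a = 0 -> 0 = 6
!(b -> a) = !6 = 0
(b -> (a -> b)) -> !(b -> a) = 6 -> 0 = 0
This gives 0 ≠ 6.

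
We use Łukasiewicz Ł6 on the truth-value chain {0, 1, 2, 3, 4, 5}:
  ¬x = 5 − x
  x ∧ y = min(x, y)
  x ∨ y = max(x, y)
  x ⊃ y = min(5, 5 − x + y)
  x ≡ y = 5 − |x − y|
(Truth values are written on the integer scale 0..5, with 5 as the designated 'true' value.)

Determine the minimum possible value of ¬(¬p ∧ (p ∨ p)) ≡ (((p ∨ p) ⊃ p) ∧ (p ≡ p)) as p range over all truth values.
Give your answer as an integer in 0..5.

Take p = 2:
¬p = ¬2 = 3
p ∨ p = 2 ∨ 2 = 2
¬p ∧ (p ∨ p) = 3 ∧ 2 = 2
¬(¬p ∧ (p ∨ p)) = ¬2 = 3
p ∨ p = 2 ∨ 2 = 2
(p ∨ p) ⊃ p = 2 ⊃ 2 = 5
p ≡ p = 2 ≡ 2 = 5
((p ∨ p) ⊃ p) ∧ (p ≡ p) = 5 ∧ 5 = 5
¬(¬p ∧ (p ∨ p)) ≡ (((p ∨ p) ⊃ p) ∧ (p ≡ p)) = 3 ≡ 5 = 3
No assignment yields a value below 3, so this is the minimum.

3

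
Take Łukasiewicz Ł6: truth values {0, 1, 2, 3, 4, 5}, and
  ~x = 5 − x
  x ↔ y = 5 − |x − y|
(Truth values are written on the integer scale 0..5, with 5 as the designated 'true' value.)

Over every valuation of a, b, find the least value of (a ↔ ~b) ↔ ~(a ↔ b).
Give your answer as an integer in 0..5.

Take a = 2, b = 2:
~b = ~2 = 3
a ↔ ~b = 2 ↔ 3 = 4
a ↔ b = 2 ↔ 2 = 5
~(a ↔ b) = ~5 = 0
(a ↔ ~b) ↔ ~(a ↔ b) = 4 ↔ 0 = 1
No assignment yields a value below 1, so this is the minimum.

1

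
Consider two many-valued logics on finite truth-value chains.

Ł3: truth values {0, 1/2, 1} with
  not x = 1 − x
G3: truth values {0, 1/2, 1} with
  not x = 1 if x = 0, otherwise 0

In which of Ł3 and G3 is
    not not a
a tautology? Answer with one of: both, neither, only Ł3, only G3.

neither

In Ł3: at a = 0 the value is 0 — not a tautology.
In G3: at a = 0 the value is 0 — not a tautology.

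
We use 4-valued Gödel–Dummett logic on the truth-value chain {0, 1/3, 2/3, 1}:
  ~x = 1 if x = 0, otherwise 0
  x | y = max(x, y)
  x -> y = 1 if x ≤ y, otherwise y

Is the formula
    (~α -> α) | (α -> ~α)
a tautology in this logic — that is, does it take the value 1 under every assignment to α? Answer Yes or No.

Yes

α = 0 ↦ 1
α = 1/3 ↦ 1
α = 2/3 ↦ 1
α = 1 ↦ 1
Every assignment gives a value ≥ 1.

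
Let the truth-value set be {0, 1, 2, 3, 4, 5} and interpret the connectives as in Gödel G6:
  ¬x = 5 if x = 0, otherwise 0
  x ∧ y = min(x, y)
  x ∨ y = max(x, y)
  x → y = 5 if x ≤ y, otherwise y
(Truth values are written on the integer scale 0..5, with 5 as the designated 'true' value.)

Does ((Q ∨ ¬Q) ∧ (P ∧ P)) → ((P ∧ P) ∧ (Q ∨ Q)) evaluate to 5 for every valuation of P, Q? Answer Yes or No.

No

Counterexample: take P = 1, Q = 0.
¬Q = ¬0 = 5
Q ∨ ¬Q = 0 ∨ 5 = 5
P ∧ P = 1 ∧ 1 = 1
(Q ∨ ¬Q) ∧ (P ∧ P) = 5 ∧ 1 = 1
P ∧ P = 1 ∧ 1 = 1
Q ∨ Q = 0 ∨ 0 = 0
(P ∧ P) ∧ (Q ∨ Q) = 1 ∧ 0 = 0
((Q ∨ ¬Q) ∧ (P ∧ P)) → ((P ∧ P) ∧ (Q ∨ Q)) = 1 → 0 = 0
This gives 0 ≠ 5.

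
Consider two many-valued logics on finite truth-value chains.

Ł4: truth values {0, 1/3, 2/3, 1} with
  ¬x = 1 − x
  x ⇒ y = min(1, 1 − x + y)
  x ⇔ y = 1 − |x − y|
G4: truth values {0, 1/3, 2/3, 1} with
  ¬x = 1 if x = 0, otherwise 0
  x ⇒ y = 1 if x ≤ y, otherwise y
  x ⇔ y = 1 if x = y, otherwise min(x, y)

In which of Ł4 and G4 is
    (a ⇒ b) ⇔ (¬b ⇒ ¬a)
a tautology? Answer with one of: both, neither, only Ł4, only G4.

only Ł4

In Ł4: every assignment gives 1 — tautology.
In G4: at a = 2/3, b = 1/3 the value is 1/3 — not a tautology.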